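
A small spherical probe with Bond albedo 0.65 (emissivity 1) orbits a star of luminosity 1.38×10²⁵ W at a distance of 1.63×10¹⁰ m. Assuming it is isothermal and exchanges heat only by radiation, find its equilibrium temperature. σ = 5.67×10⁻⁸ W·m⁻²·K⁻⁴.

First find the stellar flux at distance d: S = L/(4πd²) = 1.38×10²⁵/(4π·(1.63×10¹⁰)²) = 4133 W/m².
For an isothermal sphere, absorbed (1−a)S·πr² = emitted σ·4πr²·T⁴, so T⁴ = (1−a)S/(4σ).
T⁴ = 0.350·4133/(4·5.67×10⁻⁸) = 6.379×10⁹ K⁴.

T ≈ 283 K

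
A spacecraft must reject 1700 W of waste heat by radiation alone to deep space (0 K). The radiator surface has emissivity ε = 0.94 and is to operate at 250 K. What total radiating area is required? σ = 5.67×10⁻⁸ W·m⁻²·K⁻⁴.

P = εσA T⁴ ⇒ A = P/(εσT⁴).
T⁴ = 3.906×10⁹ K⁴.
A = 1700/(0.94 × 5.67×10⁻⁸ × 3.906×10⁹).

A ≈ 8.17 m²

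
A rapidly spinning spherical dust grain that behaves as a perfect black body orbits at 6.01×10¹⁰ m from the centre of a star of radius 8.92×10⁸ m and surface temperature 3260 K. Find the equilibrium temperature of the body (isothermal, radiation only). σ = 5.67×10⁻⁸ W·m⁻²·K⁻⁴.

The star's surface emits σT_*⁴; at distance d the flux is S = σT_*⁴(R_*/d)².
S = 5.67×10⁻⁸·(3260)⁴·(8.92×10⁸/6.01×10¹⁰)² = 1411 W/m².
For an isothermal sphere T⁴ = (1−a)S/(4σ) = 6.220×10⁹ K⁴.

T ≈ 281 K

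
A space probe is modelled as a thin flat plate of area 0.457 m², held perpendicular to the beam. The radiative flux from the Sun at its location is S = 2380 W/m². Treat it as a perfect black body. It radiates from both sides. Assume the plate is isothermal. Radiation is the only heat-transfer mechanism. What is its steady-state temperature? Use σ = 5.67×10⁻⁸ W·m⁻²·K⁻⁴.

T ≈ 381 K

At equilibrium, absorbed power = emitted power.
Absorbing cross-section = A = 0.4570 m²; emitting surface = 2A = 0.9140 m² (ratio 2).
S·A_cross = εσ·A_surf·T⁴  ⇒  T⁴ = S/(2σ).
T⁴ = 1.00·2380/(2·5.67×10⁻⁸) = 2.099×10¹⁰ K⁴.
T = (2.099×10¹⁰)^(1/4).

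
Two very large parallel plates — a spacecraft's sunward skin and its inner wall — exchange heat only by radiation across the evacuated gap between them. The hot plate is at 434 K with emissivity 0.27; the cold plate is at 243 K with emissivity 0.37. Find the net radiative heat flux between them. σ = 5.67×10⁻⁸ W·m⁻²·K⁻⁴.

q ≈ 336 W/m²

For two infinite grey parallel plates, q = σ(T₁⁴ − T₂⁴)/(1/ε₁ + 1/ε₂ − 1).
T₁⁴ − T₂⁴ = 3.548×10¹⁰ − 3.487×10⁹ = 3.199×10¹⁰ K⁴.
1/ε₁ + 1/ε₂ − 1 = 3.704 + 2.703 − 1 = 5.406.
q = 5.67×10⁻⁸ × 3.199×10¹⁰ / 5.406.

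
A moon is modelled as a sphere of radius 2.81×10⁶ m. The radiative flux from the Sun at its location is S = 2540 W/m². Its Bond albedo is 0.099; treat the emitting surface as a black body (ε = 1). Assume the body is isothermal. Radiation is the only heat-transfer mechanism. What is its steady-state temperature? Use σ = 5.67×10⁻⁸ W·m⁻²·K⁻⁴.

At equilibrium, absorbed power = emitted power.
Absorbing cross-section = πr² = 2.481×10¹³ m²; emitting surface = 4πr² = 9.923×10¹³ m² (ratio 4).
(1−a)S·A_cross = εσ·A_surf·T⁴  ⇒  T⁴ = (1−a)S/(4σ).
T⁴ = 0.901·2540/(4·5.67×10⁻⁸) = 1.009×10¹⁰ K⁴.
T = (1.009×10¹⁰)^(1/4).

T ≈ 317 K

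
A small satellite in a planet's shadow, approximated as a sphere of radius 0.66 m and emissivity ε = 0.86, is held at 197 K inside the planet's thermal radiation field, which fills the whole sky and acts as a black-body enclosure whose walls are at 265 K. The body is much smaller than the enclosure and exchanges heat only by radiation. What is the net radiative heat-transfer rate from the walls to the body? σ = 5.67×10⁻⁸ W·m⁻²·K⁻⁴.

P_net ≈ 914 W

For a small grey body in a large enclosure: P_net = εσA(T_body⁴ − T_wall⁴).
A = 4πr² = 5.474 m²; T_body⁴ − T_wall⁴ = 1.506×10⁹ − 4.932×10⁹ = -3.425×10⁹ K⁴.
|P_net| = 0.86·5.67×10⁻⁸·5.474·3.425×10⁹.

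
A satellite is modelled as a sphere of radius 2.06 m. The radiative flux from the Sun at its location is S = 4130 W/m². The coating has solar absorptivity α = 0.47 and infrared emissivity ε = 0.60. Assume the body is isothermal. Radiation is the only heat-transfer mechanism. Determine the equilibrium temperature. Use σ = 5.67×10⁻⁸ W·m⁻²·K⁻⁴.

T ≈ 346 K

At equilibrium, absorbed power = emitted power.
Absorbing cross-section = πr² = 13.33 m²; emitting surface = 4πr² = 53.33 m² (ratio 4).
αS·A_cross = εσ·A_surf·T⁴  ⇒  T⁴ = αS/(ε·4σ).
T⁴ = 0.470·4130/(0.60·4·5.67×10⁻⁸) = 1.426×10¹⁰ K⁴.
T = (1.426×10¹⁰)^(1/4).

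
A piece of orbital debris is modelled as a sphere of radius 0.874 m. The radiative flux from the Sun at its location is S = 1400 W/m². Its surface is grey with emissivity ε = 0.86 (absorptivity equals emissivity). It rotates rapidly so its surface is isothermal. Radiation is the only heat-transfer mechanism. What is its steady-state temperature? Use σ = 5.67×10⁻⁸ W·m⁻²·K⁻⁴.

At equilibrium, absorbed power = emitted power.
Absorbing cross-section = πr² = 2.400 m²; emitting surface = 4πr² = 9.599 m² (ratio 4).
εS·A_cross = εσ·A_surf·T⁴  ⇒  T⁴ = S/(4σ)   (ε cancels).
T⁴ = 1400/(4·5.67×10⁻⁸) = 6.173×10⁹ K⁴.
T = (6.173×10⁹)^(1/4).

T ≈ 280 K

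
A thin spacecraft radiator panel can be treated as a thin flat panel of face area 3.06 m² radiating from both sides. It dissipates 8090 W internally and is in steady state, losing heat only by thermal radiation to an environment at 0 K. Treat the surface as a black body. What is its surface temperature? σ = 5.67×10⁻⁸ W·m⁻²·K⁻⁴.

T ≈ 391 K

Steady state: internal power = radiated power, P = εσA T⁴.
Radiating area A = 2·3.06 = 6.120 m².
T⁴ = P/(εσA) = 8090/(1.0·5.67×10⁻⁸·6.120) = 2.331×10¹⁰ K⁴.
T = (2.331×10¹⁰)^(1/4).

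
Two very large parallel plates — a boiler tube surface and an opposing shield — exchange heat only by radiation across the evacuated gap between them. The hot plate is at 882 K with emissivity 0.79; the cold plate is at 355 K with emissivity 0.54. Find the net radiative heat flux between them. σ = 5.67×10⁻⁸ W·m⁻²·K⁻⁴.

q ≈ 15800 W/m²

For two infinite grey parallel plates, q = σ(T₁⁴ − T₂⁴)/(1/ε₁ + 1/ε₂ − 1).
T₁⁴ − T₂⁴ = 6.052×10¹¹ − 1.588×10¹⁰ = 5.893×10¹¹ K⁴.
1/ε₁ + 1/ε₂ − 1 = 1.266 + 1.852 − 1 = 2.118.
q = 5.67×10⁻⁸ × 5.893×10¹¹ / 2.118.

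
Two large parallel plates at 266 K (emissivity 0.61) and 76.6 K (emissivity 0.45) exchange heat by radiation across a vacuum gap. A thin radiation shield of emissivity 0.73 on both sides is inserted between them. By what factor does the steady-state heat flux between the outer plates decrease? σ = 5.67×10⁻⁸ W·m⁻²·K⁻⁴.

factor ≈ 1.61

Without shield: q₀ = σΔ(T⁴)/(1/ε₁+1/ε₂−1) with denominator 2.862.
With shield the two gaps are in series; the resistances add: (1/ε₁+1/ε_s−1)+(1/ε_s+1/ε₂−1) = 2.009+2.592 = 4.601.
Heat-flux ratio q₀/q = 4.601/2.862.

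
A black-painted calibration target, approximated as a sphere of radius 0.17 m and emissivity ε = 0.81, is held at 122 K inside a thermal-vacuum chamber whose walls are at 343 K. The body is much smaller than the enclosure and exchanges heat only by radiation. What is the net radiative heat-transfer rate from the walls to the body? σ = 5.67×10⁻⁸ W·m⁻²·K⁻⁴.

For a small grey body in a large enclosure: P_net = εσA(T_body⁴ − T_wall⁴).
A = 4πr² = 0.3632 m²; T_body⁴ − T_wall⁴ = 2.215×10⁸ − 1.384×10¹⁰ = -1.362×10¹⁰ K⁴.
|P_net| = 0.81·5.67×10⁻⁸·0.3632·1.362×10¹⁰.

P_net ≈ 227 W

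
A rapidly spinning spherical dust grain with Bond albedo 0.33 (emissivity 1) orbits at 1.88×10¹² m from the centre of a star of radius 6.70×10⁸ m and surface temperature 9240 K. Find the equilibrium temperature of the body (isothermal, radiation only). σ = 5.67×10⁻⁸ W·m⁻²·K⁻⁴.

T ≈ 112 K

The star's surface emits σT_*⁴; at distance d the flux is S = σT_*⁴(R_*/d)².
S = 5.67×10⁻⁸·(9240)⁴·(6.70×10⁸/1.88×10¹²)² = 52.49 W/m².
For an isothermal sphere T⁴ = (1−a)S/(4σ) = 1.551×10⁸ K⁴.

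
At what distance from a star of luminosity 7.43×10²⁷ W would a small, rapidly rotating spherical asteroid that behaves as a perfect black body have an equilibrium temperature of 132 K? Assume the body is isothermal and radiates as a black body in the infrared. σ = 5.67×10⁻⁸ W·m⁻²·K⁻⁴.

d ≈ 2.93×10¹² m

For an isothermal black-emitting sphere, (1−a)S·πr² = σ·4πr²·T⁴ ⇒ S = 4σT⁴/(1−a).
S = 4·5.67×10⁻⁸·(132)⁴/1.00 = 68.86 W/m².
Flux falls as S = L/(4πd²), so d = √(L/(4πS)) = √(7.43×10²⁷/(4π·68.86)).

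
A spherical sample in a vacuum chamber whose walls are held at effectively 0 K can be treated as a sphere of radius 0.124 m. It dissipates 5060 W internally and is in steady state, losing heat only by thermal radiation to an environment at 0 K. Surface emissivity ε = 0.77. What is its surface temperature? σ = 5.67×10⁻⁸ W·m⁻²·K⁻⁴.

Steady state: internal power = radiated power, P = εσA T⁴.
Radiating area A = 4πr² = 0.1932 m².
T⁴ = P/(εσA) = 5060/(0.77·5.67×10⁻⁸·0.1932) = 5.998×10¹¹ K⁴.
T = (5.998×10¹¹)^(1/4).

T ≈ 880 K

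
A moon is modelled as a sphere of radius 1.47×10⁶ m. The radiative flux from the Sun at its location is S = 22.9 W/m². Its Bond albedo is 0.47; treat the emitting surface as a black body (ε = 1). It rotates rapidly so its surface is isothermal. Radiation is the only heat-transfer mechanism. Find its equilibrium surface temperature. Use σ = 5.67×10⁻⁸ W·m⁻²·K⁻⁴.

T ≈ 85.5 K

At equilibrium, absorbed power = emitted power.
Absorbing cross-section = πr² = 6.789×10¹² m²; emitting surface = 4πr² = 2.715×10¹³ m² (ratio 4).
(1−a)S·A_cross = εσ·A_surf·T⁴  ⇒  T⁴ = (1−a)S/(4σ).
T⁴ = 0.530·22.9/(4·5.67×10⁻⁸) = 5.351×10⁷ K⁴.
T = (5.351×10⁷)^(1/4).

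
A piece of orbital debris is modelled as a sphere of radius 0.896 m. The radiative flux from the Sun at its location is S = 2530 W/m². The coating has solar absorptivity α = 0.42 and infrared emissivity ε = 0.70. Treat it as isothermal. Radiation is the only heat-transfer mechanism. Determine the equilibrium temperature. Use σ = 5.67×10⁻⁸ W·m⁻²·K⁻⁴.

At equilibrium, absorbed power = emitted power.
Absorbing cross-section = πr² = 2.522 m²; emitting surface = 4πr² = 10.09 m² (ratio 4).
αS·A_cross = εσ·A_surf·T⁴  ⇒  T⁴ = αS/(ε·4σ).
T⁴ = 0.420·2530/(0.70·4·5.67×10⁻⁸) = 6.693×10⁹ K⁴.
T = (6.693×10⁹)^(1/4).

T ≈ 286 K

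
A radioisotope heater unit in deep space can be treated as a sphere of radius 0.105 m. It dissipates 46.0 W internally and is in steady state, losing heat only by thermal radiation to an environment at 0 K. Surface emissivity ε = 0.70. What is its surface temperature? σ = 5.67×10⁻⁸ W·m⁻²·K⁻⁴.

Steady state: internal power = radiated power, P = εσA T⁴.
Radiating area A = 4πr² = 0.1385 m².
T⁴ = P/(εσA) = 46.0/(0.70·5.67×10⁻⁸·0.1385) = 8.365×10⁹ K⁴.
T = (8.365×10⁹)^(1/4).

T ≈ 302 K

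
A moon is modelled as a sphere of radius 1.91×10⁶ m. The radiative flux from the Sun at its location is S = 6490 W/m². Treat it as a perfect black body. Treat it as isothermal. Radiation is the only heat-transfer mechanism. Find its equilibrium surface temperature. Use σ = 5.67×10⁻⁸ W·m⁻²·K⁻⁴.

At equilibrium, absorbed power = emitted power.
Absorbing cross-section = πr² = 1.146×10¹³ m²; emitting surface = 4πr² = 4.584×10¹³ m² (ratio 4).
S·A_cross = εσ·A_surf·T⁴  ⇒  T⁴ = S/(4σ).
T⁴ = 1.00·6490/(4·5.67×10⁻⁸) = 2.862×10¹⁰ K⁴.
T = (2.862×10¹⁰)^(1/4).

T ≈ 411 K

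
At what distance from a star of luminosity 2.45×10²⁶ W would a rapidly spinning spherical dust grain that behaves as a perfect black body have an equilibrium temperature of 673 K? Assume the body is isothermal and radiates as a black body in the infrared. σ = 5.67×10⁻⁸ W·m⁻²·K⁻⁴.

For an isothermal black-emitting sphere, (1−a)S·πr² = σ·4πr²·T⁴ ⇒ S = 4σT⁴/(1−a).
S = 4·5.67×10⁻⁸·(673)⁴/1.00 = 46530 W/m².
Flux falls as S = L/(4πd²), so d = √(L/(4πS)) = √(2.45×10²⁶/(4π·46530)).

d ≈ 2.05×10¹⁰ m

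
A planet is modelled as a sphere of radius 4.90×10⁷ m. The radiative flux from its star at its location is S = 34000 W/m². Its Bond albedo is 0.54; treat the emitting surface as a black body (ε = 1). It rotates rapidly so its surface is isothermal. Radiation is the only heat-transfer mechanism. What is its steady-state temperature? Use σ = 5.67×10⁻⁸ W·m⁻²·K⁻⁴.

At equilibrium, absorbed power = emitted power.
Absorbing cross-section = πr² = 7.543×10¹⁵ m²; emitting surface = 4πr² = 3.017×10¹⁶ m² (ratio 4).
(1−a)S·A_cross = εσ·A_surf·T⁴  ⇒  T⁴ = (1−a)S/(4σ).
T⁴ = 0.460·34000/(4·5.67×10⁻⁸) = 6.896×10¹⁰ K⁴.
T = (6.896×10¹⁰)^(1/4).

T ≈ 512 K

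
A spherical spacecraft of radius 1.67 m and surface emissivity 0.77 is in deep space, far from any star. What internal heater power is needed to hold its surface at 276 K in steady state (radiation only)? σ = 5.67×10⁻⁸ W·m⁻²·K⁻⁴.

P = εσ·4πr²·T⁴.
4πr² = 35.05 m²; T⁴ = 5.803×10⁹ K⁴.
P = 0.77·5.67×10⁻⁸·35.05·5.803×10⁹.

P ≈ 8880 W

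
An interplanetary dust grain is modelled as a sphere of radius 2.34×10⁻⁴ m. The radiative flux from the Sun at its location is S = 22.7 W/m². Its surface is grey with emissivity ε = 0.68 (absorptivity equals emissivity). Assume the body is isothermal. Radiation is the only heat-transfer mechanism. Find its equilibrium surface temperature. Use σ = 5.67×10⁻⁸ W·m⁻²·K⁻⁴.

At equilibrium, absorbed power = emitted power.
Absorbing cross-section = πr² = 1.720×10⁻⁷ m²; emitting surface = 4πr² = 6.881×10⁻⁷ m² (ratio 4).
εS·A_cross = εσ·A_surf·T⁴  ⇒  T⁴ = S/(4σ)   (ε cancels).
T⁴ = 22.7/(4·5.67×10⁻⁸) = 1.001×10⁸ K⁴.
T = (1.001×10⁸)^(1/4).

T ≈ 100 K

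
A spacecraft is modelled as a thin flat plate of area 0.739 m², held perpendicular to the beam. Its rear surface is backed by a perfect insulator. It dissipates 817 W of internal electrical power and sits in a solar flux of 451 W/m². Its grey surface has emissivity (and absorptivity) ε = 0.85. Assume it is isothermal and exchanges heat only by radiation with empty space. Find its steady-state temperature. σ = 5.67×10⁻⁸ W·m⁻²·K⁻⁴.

At steady state, absorbed solar power + internal power = radiated power.
Absorbed: α·S·A_cross = 0.85·451·0.7390 = 283.3 W (cross-section A).
Total input = 283.3 + 817 = 1100 W.
Radiated: εσ·A_surf·T⁴ with A_surf = A = 0.7390 m².
T⁴ = 1100/(0.85·5.67×10⁻⁸·0.7390) = 3.089×10¹⁰ K⁴.

T ≈ 419 K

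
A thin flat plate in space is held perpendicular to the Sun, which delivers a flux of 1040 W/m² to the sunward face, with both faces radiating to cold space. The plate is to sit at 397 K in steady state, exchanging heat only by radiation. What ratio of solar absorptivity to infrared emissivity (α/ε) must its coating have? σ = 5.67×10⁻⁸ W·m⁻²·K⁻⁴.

Balance: αS·A = εσ·2A·T⁴ ⇒ α/ε = 2σT⁴/S.
α/ε = 2·5.67×10⁻⁸·(397)⁴/1040 = 2·5.67×10⁻⁸·2.484×10¹⁰/1040.

α/ε ≈ 2.71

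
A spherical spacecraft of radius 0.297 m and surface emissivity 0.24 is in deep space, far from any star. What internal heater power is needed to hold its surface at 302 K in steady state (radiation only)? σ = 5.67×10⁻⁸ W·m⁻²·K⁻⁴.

P = εσ·4πr²·T⁴.
4πr² = 1.108 m²; T⁴ = 8.318×10⁹ K⁴.
P = 0.24·5.67×10⁻⁸·1.108·8.318×10⁹.

P ≈ 125 W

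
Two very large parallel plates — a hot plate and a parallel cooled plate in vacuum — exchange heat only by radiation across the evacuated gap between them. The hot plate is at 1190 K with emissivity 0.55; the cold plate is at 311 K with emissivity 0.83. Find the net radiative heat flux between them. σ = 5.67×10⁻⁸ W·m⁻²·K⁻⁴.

q ≈ 55900 W/m²

For two infinite grey parallel plates, q = σ(T₁⁴ − T₂⁴)/(1/ε₁ + 1/ε₂ − 1).
T₁⁴ − T₂⁴ = 2.005×10¹² − 9.355×10⁹ = 1.996×10¹² K⁴.
1/ε₁ + 1/ε₂ − 1 = 1.818 + 1.205 − 1 = 2.023.
q = 5.67×10⁻⁸ × 1.996×10¹² / 2.023.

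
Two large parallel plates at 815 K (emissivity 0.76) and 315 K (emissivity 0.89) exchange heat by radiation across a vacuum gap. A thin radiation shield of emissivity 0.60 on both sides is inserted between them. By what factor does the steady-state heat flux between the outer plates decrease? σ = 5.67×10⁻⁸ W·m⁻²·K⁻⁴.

factor ≈ 2.62

Without shield: q₀ = σΔ(T⁴)/(1/ε₁+1/ε₂−1) with denominator 1.439.
With shield the two gaps are in series; the resistances add: (1/ε₁+1/ε_s−1)+(1/ε_s+1/ε₂−1) = 1.982+1.790 = 3.773.
Heat-flux ratio q₀/q = 3.773/1.439.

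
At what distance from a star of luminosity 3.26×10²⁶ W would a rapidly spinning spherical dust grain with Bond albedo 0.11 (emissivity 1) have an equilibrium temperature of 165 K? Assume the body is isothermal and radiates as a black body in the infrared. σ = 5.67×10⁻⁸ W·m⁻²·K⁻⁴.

d ≈ 3.71×10¹¹ m

For an isothermal black-emitting sphere, (1−a)S·πr² = σ·4πr²·T⁴ ⇒ S = 4σT⁴/(1−a).
S = 4·5.67×10⁻⁸·(165)⁴/0.890 = 188.9 W/m².
Flux falls as S = L/(4πd²), so d = √(L/(4πS)) = √(3.26×10²⁶/(4π·188.9)).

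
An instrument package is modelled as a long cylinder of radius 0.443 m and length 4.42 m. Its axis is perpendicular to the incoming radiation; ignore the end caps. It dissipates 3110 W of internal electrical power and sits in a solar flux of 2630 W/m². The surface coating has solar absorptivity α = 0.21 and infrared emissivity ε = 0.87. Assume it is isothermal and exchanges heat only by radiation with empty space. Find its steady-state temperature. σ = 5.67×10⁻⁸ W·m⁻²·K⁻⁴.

At steady state, absorbed solar power + internal power = radiated power.
Absorbed: α·S·A_cross = 0.21·2630·3.916 = 2163 W (cross-section 2rL).
Total input = 2163 + 3110 = 5273 W.
Radiated: εσ·A_surf·T⁴ with A_surf = 2πrL = 12.30 m².
T⁴ = 5273/(0.87·5.67×10⁻⁸·12.30) = 8.688×10⁹ K⁴.

T ≈ 305 K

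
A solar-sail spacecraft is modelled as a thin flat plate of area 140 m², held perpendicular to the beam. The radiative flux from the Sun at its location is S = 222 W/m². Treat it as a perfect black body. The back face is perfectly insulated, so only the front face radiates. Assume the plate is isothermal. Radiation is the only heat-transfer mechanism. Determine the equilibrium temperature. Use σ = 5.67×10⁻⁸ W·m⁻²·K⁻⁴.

At equilibrium, absorbed power = emitted power.
Absorbing cross-section = A = 140.0 m²; emitting surface = A = 140.0 m² (ratio 1).
S·A_cross = εσ·A_surf·T⁴  ⇒  T⁴ = S/(1σ).
T⁴ = 1.00·222/(1·5.67×10⁻⁸) = 3.915×10⁹ K⁴.
T = (3.915×10⁹)^(1/4).

T ≈ 250 K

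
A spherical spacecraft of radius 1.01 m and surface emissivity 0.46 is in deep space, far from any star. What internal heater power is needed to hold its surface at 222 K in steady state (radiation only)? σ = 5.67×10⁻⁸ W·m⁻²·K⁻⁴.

P = εσ·4πr²·T⁴.
4πr² = 12.82 m²; T⁴ = 2.429×10⁹ K⁴.
P = 0.46·5.67×10⁻⁸·12.82·2.429×10⁹.

P ≈ 812 W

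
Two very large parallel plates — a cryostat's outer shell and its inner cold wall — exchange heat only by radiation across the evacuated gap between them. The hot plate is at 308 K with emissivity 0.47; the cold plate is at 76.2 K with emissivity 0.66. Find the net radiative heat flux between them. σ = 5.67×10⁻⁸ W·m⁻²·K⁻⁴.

q ≈ 192 W/m²

For two infinite grey parallel plates, q = σ(T₁⁴ − T₂⁴)/(1/ε₁ + 1/ε₂ − 1).
T₁⁴ − T₂⁴ = 8.999×10⁹ − 3.371×10⁷ = 8.965×10⁹ K⁴.
1/ε₁ + 1/ε₂ − 1 = 2.128 + 1.515 − 1 = 2.643.
q = 5.67×10⁻⁸ × 8.965×10⁹ / 2.643.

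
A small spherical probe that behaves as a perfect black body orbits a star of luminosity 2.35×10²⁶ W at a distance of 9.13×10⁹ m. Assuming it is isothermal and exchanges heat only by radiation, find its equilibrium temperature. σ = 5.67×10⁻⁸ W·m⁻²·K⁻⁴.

First find the stellar flux at distance d: S = L/(4πd²) = 2.35×10²⁶/(4π·(9.13×10⁹)²) = 2.243×10⁵ W/m².
For an isothermal sphere, absorbed (1−a)S·πr² = emitted σ·4πr²·T⁴, so T⁴ = (1−a)S/(4σ).
T⁴ = 1.00·2.243×10⁵/(4·5.67×10⁻⁸) = 9.892×10¹¹ K⁴.

T ≈ 997 K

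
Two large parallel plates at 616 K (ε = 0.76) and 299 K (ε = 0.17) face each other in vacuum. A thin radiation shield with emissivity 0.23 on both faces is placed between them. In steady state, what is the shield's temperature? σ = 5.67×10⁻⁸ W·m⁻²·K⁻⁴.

In steady state the net flux on the hot side equals that on the cold side.
σ(T₁⁴−T_s⁴)/D₁ = σ(T_s⁴−T₂⁴)/D₂, with D₁ = 1/ε₁+1/ε_s−1 = 4.664, D₂ = 1/ε_s+1/ε₂−1 = 9.230.
Solve for T_s⁴: T_s⁴ = (D₂·T₁⁴ + D₁·T₂⁴)/(D₁+D₂) = 9.834×10¹⁰ K⁴.

T_s ≈ 560 K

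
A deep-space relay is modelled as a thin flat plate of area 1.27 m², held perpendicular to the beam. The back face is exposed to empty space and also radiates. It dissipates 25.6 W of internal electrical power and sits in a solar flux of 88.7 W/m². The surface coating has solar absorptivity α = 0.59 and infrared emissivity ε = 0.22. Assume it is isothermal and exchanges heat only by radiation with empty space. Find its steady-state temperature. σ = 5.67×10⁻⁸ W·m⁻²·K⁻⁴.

At steady state, absorbed solar power + internal power = radiated power.
Absorbed: α·S·A_cross = 0.59·88.7·1.270 = 66.46 W (cross-section A).
Total input = 66.46 + 25.6 = 92.06 W.
Radiated: εσ·A_surf·T⁴ with A_surf = 2A = 2.540 m².
T⁴ = 92.06/(0.22·5.67×10⁻⁸·2.540) = 2.906×10⁹ K⁴.

T ≈ 232 K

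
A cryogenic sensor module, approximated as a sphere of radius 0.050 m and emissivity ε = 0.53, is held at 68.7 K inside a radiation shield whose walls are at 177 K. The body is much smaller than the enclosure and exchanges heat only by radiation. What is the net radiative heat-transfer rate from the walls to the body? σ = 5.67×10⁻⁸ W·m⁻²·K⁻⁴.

P_net ≈ 0.906 W

For a small grey body in a large enclosure: P_net = εσA(T_body⁴ − T_wall⁴).
A = 4πr² = 0.03142 m²; T_body⁴ − T_wall⁴ = 2.228×10⁷ − 9.815×10⁸ = -9.592×10⁸ K⁴.
|P_net| = 0.53·5.67×10⁻⁸·0.03142·9.592×10⁸.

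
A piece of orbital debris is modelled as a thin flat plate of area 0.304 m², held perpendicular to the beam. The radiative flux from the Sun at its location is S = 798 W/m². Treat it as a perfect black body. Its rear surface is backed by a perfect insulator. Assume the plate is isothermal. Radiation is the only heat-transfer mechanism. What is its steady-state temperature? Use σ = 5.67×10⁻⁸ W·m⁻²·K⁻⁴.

At equilibrium, absorbed power = emitted power.
Absorbing cross-section = A = 0.3040 m²; emitting surface = A = 0.3040 m² (ratio 1).
S·A_cross = εσ·A_surf·T⁴  ⇒  T⁴ = S/(1σ).
T⁴ = 1.00·798/(1·5.67×10⁻⁸) = 1.407×10¹⁰ K⁴.
T = (1.407×10¹⁰)^(1/4).

T ≈ 344 K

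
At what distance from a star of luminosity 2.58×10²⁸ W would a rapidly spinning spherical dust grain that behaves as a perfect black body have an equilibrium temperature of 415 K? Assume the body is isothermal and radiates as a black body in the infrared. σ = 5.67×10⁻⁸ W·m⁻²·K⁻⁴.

For an isothermal black-emitting sphere, (1−a)S·πr² = σ·4πr²·T⁴ ⇒ S = 4σT⁴/(1−a).
S = 4·5.67×10⁻⁸·(415)⁴/1.00 = 6727 W/m².
Flux falls as S = L/(4πd²), so d = √(L/(4πS)) = √(2.58×10²⁸/(4π·6727)).

d ≈ 5.52×10¹¹ m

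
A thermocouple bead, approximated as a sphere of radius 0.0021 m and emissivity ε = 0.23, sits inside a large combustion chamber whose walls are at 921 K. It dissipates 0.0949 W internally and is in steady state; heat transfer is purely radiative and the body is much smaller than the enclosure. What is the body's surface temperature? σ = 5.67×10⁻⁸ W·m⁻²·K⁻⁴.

T ≈ 960 K

For a small grey body in a large enclosure, net radiated power = εσA(T⁴ − T_w⁴).
Steady state: P = εσA(T⁴ − T_w⁴) with A = 4πr² = 5.542×10⁻⁵ m².
T⁴ = P/(εσA) + T_w⁴ = 0.0949/(0.23·5.67×10⁻⁸·5.542×10⁻⁵) + (921)⁴
    = 1.313×10¹¹ + 7.195×10¹¹ = 8.508×10¹¹ K⁴.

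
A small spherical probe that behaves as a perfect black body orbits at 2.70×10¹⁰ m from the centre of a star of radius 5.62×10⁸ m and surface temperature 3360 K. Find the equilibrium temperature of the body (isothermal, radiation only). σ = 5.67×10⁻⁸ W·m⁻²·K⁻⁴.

T ≈ 343 K

The star's surface emits σT_*⁴; at distance d the flux is S = σT_*⁴(R_*/d)².
S = 5.67×10⁻⁸·(3360)⁴·(5.62×10⁸/2.70×10¹⁰)² = 3131 W/m².
For an isothermal sphere T⁴ = (1−a)S/(4σ) = 1.381×10¹⁰ K⁴.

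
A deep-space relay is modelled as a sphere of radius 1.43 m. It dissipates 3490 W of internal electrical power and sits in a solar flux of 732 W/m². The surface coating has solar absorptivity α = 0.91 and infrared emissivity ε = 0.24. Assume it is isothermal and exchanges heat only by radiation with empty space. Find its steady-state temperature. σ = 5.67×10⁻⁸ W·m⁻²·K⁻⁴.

At steady state, absorbed solar power + internal power = radiated power.
Absorbed: α·S·A_cross = 0.91·732·6.424 = 4279 W (cross-section πr²).
Total input = 4279 + 3490 = 7769 W.
Radiated: εσ·A_surf·T⁴ with A_surf = 4πr² = 25.70 m².
T⁴ = 7769/(0.24·5.67×10⁻⁸·25.70) = 2.222×10¹⁰ K⁴.

T ≈ 386 K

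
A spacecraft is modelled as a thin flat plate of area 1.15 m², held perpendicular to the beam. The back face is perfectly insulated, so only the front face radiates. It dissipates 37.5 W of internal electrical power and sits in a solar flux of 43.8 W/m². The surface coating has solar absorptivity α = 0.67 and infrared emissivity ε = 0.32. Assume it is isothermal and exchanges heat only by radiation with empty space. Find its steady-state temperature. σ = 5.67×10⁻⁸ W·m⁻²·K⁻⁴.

T ≈ 242 K

At steady state, absorbed solar power + internal power = radiated power.
Absorbed: α·S·A_cross = 0.67·43.8·1.150 = 33.75 W (cross-section A).
Total input = 33.75 + 37.5 = 71.25 W.
Radiated: εσ·A_surf·T⁴ with A_surf = A = 1.150 m².
T⁴ = 71.25/(0.32·5.67×10⁻⁸·1.150) = 3.415×10⁹ K⁴.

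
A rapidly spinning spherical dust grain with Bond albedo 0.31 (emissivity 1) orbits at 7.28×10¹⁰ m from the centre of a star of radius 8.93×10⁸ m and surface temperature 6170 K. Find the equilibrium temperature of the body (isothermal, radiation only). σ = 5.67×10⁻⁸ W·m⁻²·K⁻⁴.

The star's surface emits σT_*⁴; at distance d the flux is S = σT_*⁴(R_*/d)².
S = 5.67×10⁻⁸·(6170)⁴·(8.93×10⁸/7.28×10¹⁰)² = 12360 W/m².
For an isothermal sphere T⁴ = (1−a)S/(4σ) = 3.762×10¹⁰ K⁴.

T ≈ 440 K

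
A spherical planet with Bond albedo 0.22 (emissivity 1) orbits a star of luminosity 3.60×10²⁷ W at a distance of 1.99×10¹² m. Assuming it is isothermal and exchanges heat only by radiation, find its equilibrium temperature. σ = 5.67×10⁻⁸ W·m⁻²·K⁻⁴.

T ≈ 126 K

First find the stellar flux at distance d: S = L/(4πd²) = 3.60×10²⁷/(4π·(1.99×10¹²)²) = 72.34 W/m².
For an isothermal sphere, absorbed (1−a)S·πr² = emitted σ·4πr²·T⁴, so T⁴ = (1−a)S/(4σ).
T⁴ = 0.780·72.34/(4·5.67×10⁻⁸) = 2.488×10⁸ K⁴.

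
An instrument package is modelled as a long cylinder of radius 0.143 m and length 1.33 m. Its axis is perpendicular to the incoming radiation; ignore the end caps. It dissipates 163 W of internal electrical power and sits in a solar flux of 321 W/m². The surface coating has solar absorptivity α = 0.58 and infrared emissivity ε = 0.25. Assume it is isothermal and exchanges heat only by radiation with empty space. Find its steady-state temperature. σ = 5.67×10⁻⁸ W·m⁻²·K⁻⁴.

At steady state, absorbed solar power + internal power = radiated power.
Absorbed: α·S·A_cross = 0.58·321·0.3804 = 70.82 W (cross-section 2rL).
Total input = 70.82 + 163 = 233.8 W.
Radiated: εσ·A_surf·T⁴ with A_surf = 2πrL = 1.195 m².
T⁴ = 233.8/(0.25·5.67×10⁻⁸·1.195) = 1.380×10¹⁰ K⁴.

T ≈ 343 K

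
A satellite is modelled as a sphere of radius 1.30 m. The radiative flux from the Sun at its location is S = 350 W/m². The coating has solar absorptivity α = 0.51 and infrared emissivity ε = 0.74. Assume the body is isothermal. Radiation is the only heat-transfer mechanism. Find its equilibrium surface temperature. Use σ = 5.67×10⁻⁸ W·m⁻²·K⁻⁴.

T ≈ 181 K

At equilibrium, absorbed power = emitted power.
Absorbing cross-section = πr² = 5.309 m²; emitting surface = 4πr² = 21.24 m² (ratio 4).
αS·A_cross = εσ·A_surf·T⁴  ⇒  T⁴ = αS/(ε·4σ).
T⁴ = 0.510·350/(0.74·4·5.67×10⁻⁸) = 1.064×10⁹ K⁴.
T = (1.064×10⁹)^(1/4).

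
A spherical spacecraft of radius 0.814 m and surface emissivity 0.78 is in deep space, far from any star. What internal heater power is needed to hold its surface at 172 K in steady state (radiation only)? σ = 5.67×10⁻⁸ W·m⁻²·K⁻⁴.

P ≈ 322 W

P = εσ·4πr²·T⁴.
4πr² = 8.326 m²; T⁴ = 8.752×10⁸ K⁴.
P = 0.78·5.67×10⁻⁸·8.326·8.752×10⁸.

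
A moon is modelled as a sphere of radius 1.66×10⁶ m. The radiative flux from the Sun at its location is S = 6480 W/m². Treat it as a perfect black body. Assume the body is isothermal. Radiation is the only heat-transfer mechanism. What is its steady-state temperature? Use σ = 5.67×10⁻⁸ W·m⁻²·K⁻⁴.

At equilibrium, absorbed power = emitted power.
Absorbing cross-section = πr² = 8.657×10¹² m²; emitting surface = 4πr² = 3.463×10¹³ m² (ratio 4).
S·A_cross = εσ·A_surf·T⁴  ⇒  T⁴ = S/(4σ).
T⁴ = 1.00·6480/(4·5.67×10⁻⁸) = 2.857×10¹⁰ K⁴.
T = (2.857×10¹⁰)^(1/4).

T ≈ 411 K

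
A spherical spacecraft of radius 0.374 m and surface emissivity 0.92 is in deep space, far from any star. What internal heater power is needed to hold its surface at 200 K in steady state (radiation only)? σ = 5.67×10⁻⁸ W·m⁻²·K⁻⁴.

P ≈ 147 W

P = εσ·4πr²·T⁴.
4πr² = 1.758 m²; T⁴ = 1.600×10⁹ K⁴.
P = 0.92·5.67×10⁻⁸·1.758·1.600×10⁹.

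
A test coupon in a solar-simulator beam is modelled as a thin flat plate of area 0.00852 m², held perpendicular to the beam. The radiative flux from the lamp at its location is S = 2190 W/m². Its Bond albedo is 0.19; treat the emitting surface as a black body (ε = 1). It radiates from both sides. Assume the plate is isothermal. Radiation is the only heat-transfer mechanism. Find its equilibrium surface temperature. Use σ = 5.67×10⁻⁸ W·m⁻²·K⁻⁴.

T ≈ 354 K

At equilibrium, absorbed power = emitted power.
Absorbing cross-section = A = 0.008520 m²; emitting surface = 2A = 0.01704 m² (ratio 2).
(1−a)S·A_cross = εσ·A_surf·T⁴  ⇒  T⁴ = (1−a)S/(2σ).
T⁴ = 0.810·2190/(2·5.67×10⁻⁸) = 1.564×10¹⁰ K⁴.
T = (1.564×10¹⁰)^(1/4).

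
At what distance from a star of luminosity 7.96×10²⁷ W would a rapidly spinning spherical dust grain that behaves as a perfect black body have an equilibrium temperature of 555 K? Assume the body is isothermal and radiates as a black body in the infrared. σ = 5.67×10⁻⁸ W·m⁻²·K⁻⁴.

For an isothermal black-emitting sphere, (1−a)S·πr² = σ·4πr²·T⁴ ⇒ S = 4σT⁴/(1−a).
S = 4·5.67×10⁻⁸·(555)⁴/1.00 = 21520 W/m².
Flux falls as S = L/(4πd²), so d = √(L/(4πS)) = √(7.96×10²⁷/(4π·21520)).

d ≈ 1.72×10¹¹ m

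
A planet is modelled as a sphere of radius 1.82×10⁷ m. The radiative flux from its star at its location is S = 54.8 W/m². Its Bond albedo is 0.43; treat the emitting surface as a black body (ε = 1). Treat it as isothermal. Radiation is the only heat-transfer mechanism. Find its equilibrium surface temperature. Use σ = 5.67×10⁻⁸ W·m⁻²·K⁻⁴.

T ≈ 108 K

At equilibrium, absorbed power = emitted power.
Absorbing cross-section = πr² = 1.041×10¹⁵ m²; emitting surface = 4πr² = 4.162×10¹⁵ m² (ratio 4).
(1−a)S·A_cross = εσ·A_surf·T⁴  ⇒  T⁴ = (1−a)S/(4σ).
T⁴ = 0.570·54.8/(4·5.67×10⁻⁸) = 1.377×10⁸ K⁴.
T = (1.377×10⁸)^(1/4).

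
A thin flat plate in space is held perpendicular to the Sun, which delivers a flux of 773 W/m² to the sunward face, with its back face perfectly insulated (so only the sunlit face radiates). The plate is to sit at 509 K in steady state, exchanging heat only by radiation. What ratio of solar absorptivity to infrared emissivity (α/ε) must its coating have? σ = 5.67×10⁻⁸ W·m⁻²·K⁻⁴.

α/ε ≈ 4.92

Balance: αS·A = εσ·1A·T⁴ ⇒ α/ε = σT⁴/S.
α/ε = 5.67×10⁻⁸·(509)⁴/773 = 5.67×10⁻⁸·6.712×10¹⁰/773.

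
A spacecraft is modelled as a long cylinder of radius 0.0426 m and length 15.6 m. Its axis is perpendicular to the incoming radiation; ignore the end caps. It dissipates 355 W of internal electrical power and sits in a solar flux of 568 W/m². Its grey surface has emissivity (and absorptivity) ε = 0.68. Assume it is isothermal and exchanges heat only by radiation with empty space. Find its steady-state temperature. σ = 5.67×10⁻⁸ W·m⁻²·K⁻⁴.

T ≈ 271 K

At steady state, absorbed solar power + internal power = radiated power.
Absorbed: α·S·A_cross = 0.68·568·1.329 = 513.4 W (cross-section 2rL).
Total input = 513.4 + 355 = 868.4 W.
Radiated: εσ·A_surf·T⁴ with A_surf = 2πrL = 4.176 m².
T⁴ = 868.4/(0.68·5.67×10⁻⁸·4.176) = 5.394×10⁹ K⁴.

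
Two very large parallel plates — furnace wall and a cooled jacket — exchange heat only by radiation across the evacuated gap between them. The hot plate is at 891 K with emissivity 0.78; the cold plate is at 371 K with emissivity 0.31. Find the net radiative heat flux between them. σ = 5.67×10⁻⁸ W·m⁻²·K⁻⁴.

For two infinite grey parallel plates, q = σ(T₁⁴ − T₂⁴)/(1/ε₁ + 1/ε₂ − 1).
T₁⁴ − T₂⁴ = 6.302×10¹¹ − 1.895×10¹⁰ = 6.113×10¹¹ K⁴.
1/ε₁ + 1/ε₂ − 1 = 1.282 + 3.226 − 1 = 3.508.
q = 5.67×10⁻⁸ × 6.113×10¹¹ / 3.508.

q ≈ 9880 W/m²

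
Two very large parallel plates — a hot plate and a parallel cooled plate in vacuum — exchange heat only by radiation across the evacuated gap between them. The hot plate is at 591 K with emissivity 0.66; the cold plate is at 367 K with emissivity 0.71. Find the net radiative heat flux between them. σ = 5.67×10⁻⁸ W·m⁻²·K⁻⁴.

q ≈ 3060 W/m²

For two infinite grey parallel plates, q = σ(T₁⁴ − T₂⁴)/(1/ε₁ + 1/ε₂ − 1).
T₁⁴ − T₂⁴ = 1.220×10¹¹ − 1.814×10¹⁰ = 1.039×10¹¹ K⁴.
1/ε₁ + 1/ε₂ − 1 = 1.515 + 1.408 − 1 = 1.924.
q = 5.67×10⁻⁸ × 1.039×10¹¹ / 1.924.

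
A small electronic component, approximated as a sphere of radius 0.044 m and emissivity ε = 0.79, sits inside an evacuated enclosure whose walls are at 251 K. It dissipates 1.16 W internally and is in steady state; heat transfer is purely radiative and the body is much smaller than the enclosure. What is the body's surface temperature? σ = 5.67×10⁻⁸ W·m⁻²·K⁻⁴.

T ≈ 266 K

For a small grey body in a large enclosure, net radiated power = εσA(T⁴ − T_w⁴).
Steady state: P = εσA(T⁴ − T_w⁴) with A = 4πr² = 0.02433 m².
T⁴ = P/(εσA) + T_w⁴ = 1.16/(0.79·5.67×10⁻⁸·0.02433) + (251)⁴
    = 1.064×10⁹ + 3.969×10⁹ = 5.034×10⁹ K⁴.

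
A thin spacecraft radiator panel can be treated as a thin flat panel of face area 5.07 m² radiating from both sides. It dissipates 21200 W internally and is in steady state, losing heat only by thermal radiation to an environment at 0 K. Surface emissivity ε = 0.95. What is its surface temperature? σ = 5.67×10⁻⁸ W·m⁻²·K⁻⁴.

T ≈ 444 K

Steady state: internal power = radiated power, P = εσA T⁴.
Radiating area A = 2·5.07 = 10.14 m².
T⁴ = P/(εσA) = 21200/(0.95·5.67×10⁻⁸·10.14) = 3.881×10¹⁰ K⁴.
T = (3.881×10¹⁰)^(1/4).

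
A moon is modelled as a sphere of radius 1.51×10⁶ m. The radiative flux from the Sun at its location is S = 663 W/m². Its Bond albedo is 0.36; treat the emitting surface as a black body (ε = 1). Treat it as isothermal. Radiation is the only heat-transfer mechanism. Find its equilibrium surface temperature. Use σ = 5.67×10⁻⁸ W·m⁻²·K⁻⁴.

T ≈ 208 K

At equilibrium, absorbed power = emitted power.
Absorbing cross-section = πr² = 7.163×10¹² m²; emitting surface = 4πr² = 2.865×10¹³ m² (ratio 4).
(1−a)S·A_cross = εσ·A_surf·T⁴  ⇒  T⁴ = (1−a)S/(4σ).
T⁴ = 0.640·663/(4·5.67×10⁻⁸) = 1.871×10⁹ K⁴.
T = (1.871×10⁹)^(1/4).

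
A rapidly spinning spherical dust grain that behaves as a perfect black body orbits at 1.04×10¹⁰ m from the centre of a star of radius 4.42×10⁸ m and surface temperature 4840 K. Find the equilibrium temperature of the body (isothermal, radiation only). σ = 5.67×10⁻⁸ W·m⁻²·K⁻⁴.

T ≈ 706 K

The star's surface emits σT_*⁴; at distance d the flux is S = σT_*⁴(R_*/d)².
S = 5.67×10⁻⁸·(4840)⁴·(4.42×10⁸/1.04×10¹⁰)² = 56200 W/m².
For an isothermal sphere T⁴ = (1−a)S/(4σ) = 2.478×10¹¹ K⁴.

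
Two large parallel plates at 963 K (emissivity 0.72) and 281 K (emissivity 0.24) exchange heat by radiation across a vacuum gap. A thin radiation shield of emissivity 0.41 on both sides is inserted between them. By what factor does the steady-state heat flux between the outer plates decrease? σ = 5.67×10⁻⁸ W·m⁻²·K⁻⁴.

factor ≈ 1.85

Without shield: q₀ = σΔ(T⁴)/(1/ε₁+1/ε₂−1) with denominator 4.556.
With shield the two gaps are in series; the resistances add: (1/ε₁+1/ε_s−1)+(1/ε_s+1/ε₂−1) = 2.828+5.606 = 8.434.
Heat-flux ratio q₀/q = 8.434/4.556.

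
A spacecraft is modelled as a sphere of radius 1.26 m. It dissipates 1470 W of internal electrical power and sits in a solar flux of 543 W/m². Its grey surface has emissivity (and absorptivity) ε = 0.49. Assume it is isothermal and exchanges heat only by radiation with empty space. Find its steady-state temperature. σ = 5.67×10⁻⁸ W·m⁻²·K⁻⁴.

T ≈ 267 K

At steady state, absorbed solar power + internal power = radiated power.
Absorbed: α·S·A_cross = 0.49·543·4.988 = 1327 W (cross-section πr²).
Total input = 1327 + 1470 = 2797 W.
Radiated: εσ·A_surf·T⁴ with A_surf = 4πr² = 19.95 m².
T⁴ = 2797/(0.49·5.67×10⁻⁸·19.95) = 5.046×10⁹ K⁴.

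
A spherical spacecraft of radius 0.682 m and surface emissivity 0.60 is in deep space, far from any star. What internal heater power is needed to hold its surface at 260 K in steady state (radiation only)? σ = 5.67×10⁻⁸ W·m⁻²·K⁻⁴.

P ≈ 909 W

P = εσ·4πr²·T⁴.
4πr² = 5.845 m²; T⁴ = 4.570×10⁹ K⁴.
P = 0.60·5.67×10⁻⁸·5.845·4.570×10⁹.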